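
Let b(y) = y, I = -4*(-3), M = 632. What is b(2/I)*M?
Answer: 316/3 ≈ 105.33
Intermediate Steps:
I = 12
b(2/I)*M = (2/12)*632 = (2*(1/12))*632 = (⅙)*632 = 316/3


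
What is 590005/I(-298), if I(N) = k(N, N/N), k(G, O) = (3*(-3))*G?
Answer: 590005/2682 ≈ 219.99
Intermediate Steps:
k(G, O) = -9*G
I(N) = -9*N
590005/I(-298) = 590005/((-9*(-298))) = 590005/2682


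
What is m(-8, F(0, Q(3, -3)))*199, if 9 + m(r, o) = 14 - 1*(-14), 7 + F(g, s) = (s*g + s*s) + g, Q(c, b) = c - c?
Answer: 3781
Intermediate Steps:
Q(c, b) = 0
F(g, s) = -7 + g + s**2 + g*s (F(g, s) = -7 + ((s*g + s*s) + g) = -7 + ((g*s + s**2) + g) = -7 + ((s**2 + g*s) + g) = -7 + (g + s**2 + g*s) = -7 + g + s**2 + g*s)
m(r, o) = 19 (m(r, o) = -9 + (14 - 1*(-14)) = -9 + (14 + 14) = -9 + 28 = 19)
m(-8, F(0, Q(3, -3)))*199 = 19*199 = 3781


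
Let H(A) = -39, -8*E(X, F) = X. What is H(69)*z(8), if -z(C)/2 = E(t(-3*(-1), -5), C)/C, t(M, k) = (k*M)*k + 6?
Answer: -3159/32 ≈ -98.719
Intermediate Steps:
t(M, k) = 6 + M*k**2 (t(M, k) = (M*k)*k + 6 = M*k**2 + 6 = 6 + M*k**2)
E(X, F) = -X/8
z(C) = 81/(4*C) (z(C) = -2*(-(6 - 3*(-1)*(-5)**2)/8)/C = -2*(-(6 + 3*25)/8)/C = -2*(-(6 + 75)/8)/C = -2*(-1/8*81)/C = -(-81)/(4*C) = 81/(4*C))
H(69)*z(8) = -3159/(4*8) = -39*81/32 = -3159/32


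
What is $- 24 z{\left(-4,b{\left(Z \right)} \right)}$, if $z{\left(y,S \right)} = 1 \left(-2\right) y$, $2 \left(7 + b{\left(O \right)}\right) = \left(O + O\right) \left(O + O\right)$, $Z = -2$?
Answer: $-192$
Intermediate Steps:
$b{\left(O \right)} = -7 + 2 O^{2}$ ($b{\left(O \right)} = -7 + \frac{\left(O + O\right) \left(O + O\right)}{2} = -7 + \frac{2 O 2 O}{2} = -7 + \frac{4 O^{2}}{2} = -7 + 2 O^{2}$)
$z{\left(y,S \right)} = - 2 y$
$- 24 z{\left(-4,b{\left(Z \right)} \right)} = - 24 \left(\left(-2\right) \left(-4\right)\right) = \left(-24\right) 8 = -192$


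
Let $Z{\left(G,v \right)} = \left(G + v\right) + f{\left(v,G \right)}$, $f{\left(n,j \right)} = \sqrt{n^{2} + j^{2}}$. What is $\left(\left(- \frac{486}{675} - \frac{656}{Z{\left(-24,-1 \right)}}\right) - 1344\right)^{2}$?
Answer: $\frac{6265613066}{5625} - \frac{6168778 \sqrt{577}}{225} \approx 4.5531 \cdot 10^{5}$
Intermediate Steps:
$f{\left(n,j \right)} = \sqrt{j^{2} + n^{2}}$
$Z{\left(G,v \right)} = G + v + \sqrt{G^{2} + v^{2}}$ ($Z{\left(G,v \right)} = \left(G + v\right) + \sqrt{G^{2} + v^{2}} = G + v + \sqrt{G^{2} + v^{2}}$)
$\left(\left(- \frac{486}{675} - \frac{656}{Z{\left(-24,-1 \right)}}\right) - 1344\right)^{2} = \left(\left(- \frac{486}{675} - \frac{656}{-24 - 1 + \sqrt{\left(-24\right)^{2} + \left(-1\right)^{2}}}\right) - 1344\right)^{2} = \left(\left(\left(-486\right) \frac{1}{675} - \frac{656}{-24 - 1 + \sqrt{576 + 1}}\right) - 1344\right)^{2} = \left(\left(- \frac{18}{25} - \frac{656}{-24 - 1 + \sqrt{577}}\right) - 1344\right)^{2} = \left(\left(- \frac{18}{25} - \frac{656}{-25 + \sqrt{577}}\right) - 1344\right)^{2} = \left(- \frac{33618}{25} - \frac{656}{-25 + \sqrt{577}}\right)^{2}$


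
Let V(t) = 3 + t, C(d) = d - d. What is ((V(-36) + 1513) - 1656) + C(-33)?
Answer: -176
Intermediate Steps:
C(d) = 0
((V(-36) + 1513) - 1656) + C(-33) = (((3 - 36) + 1513) - 1656) + 0 = ((-33 + 1513) - 1656) + 0 = (1480 - 1656) + 0 = -176 + 0 = -176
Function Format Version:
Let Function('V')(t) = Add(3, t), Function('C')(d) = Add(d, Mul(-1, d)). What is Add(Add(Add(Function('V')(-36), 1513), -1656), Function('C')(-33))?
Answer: -176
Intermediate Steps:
Function('C')(d) = 0
Add(Add(Add(Function('V')(-36), 1513), -1656), Function('C')(-33)) = Add(Add(Add(Add(3, -36), 1513), -1656), 0) = Add(Add(Add(-33, 1513), -1656), 0) = Add(Add(1480, -1656), 0) = Add(-176, 0) = -176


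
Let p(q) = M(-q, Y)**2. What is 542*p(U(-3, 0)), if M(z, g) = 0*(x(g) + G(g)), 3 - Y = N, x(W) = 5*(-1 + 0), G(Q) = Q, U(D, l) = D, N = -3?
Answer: 0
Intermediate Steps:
x(W) = -5 (x(W) = 5*(-1) = -5)
Y = 6 (Y = 3 - 1*(-3) = 3 + 3 = 6)
M(z, g) = 0 (M(z, g) = 0*(-5 + g) = 0)
p(q) = 0 (p(q) = 0**2 = 0)
542*p(U(-3, 0)) = 542*0 = 0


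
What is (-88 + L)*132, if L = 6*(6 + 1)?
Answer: -6072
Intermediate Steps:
L = 42 (L = 6*7 = 42)
(-88 + L)*132 = (-88 + 42)*132 = -46*132 = -6072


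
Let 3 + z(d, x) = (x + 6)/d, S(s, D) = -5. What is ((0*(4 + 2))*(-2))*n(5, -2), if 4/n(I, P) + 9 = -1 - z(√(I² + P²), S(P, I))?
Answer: 0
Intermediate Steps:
z(d, x) = -3 + (6 + x)/d (z(d, x) = -3 + (x + 6)/d = -3 + (6 + x)/d)
n(I, P) = 4/(-10 - (1 - 3*√(I² + P²))/√(I² + P²)) (n(I, P) = 4/(-9 + (-1 - (6 - 5 - 3*√(I² + P²))/(√(I² + P²)))) = 4/(-9 + (-1 - (1 - 3*√(I² + P²))/√(I² + P²))) = 4/(-10 - (1 - 3*√(I² + P²))/√(I² + P²)))
((0*(4 + 2))*(-2))*n(5, -2) = ((0*(4 + 2))*(-2))*(-4*√(5² + (-2)²)/(1 + 7*√(5² + (-2)²))) = ((0*6)*(-2))*(-4*√(25 + 4)/(1 + 7*√(25 + 4))) = (0*(-2))*(-4*√29/(1 + 7*√29)) = 0*(-4*√29/(1 + 7*√29)) = 0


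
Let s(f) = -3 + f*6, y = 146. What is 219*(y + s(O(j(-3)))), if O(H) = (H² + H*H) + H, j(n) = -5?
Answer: 90447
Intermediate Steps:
O(H) = H + 2*H² (O(H) = (H² + H²) + H = 2*H² + H = H + 2*H²)
s(f) = -3 + 6*f
219*(y + s(O(j(-3)))) = 219*(146 + (-3 + 6*(-5*(1 + 2*(-5))))) = 219*(146 + (-3 + 6*(-5*(1 - 10)))) = 219*(146 + (-3 + 6*(-5*(-9)))) = 219*(146 + (-3 + 6*45)) = 219*(146 + (-3 + 270)) = 219*(146 + 267) = 219*413 = 90447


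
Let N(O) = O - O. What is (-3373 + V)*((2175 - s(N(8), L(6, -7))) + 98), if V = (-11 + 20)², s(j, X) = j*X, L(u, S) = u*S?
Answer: -7482716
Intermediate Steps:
L(u, S) = S*u
N(O) = 0
s(j, X) = X*j
V = 81 (V = 9² = 81)
(-3373 + V)*((2175 - s(N(8), L(6, -7))) + 98) = (-3373 + 81)*((2175 - (-7*6)*0) + 98) = -3292*((2175 - (-42)*0) + 98) = -3292*((2175 - 1*0) + 98) = -3292*((2175 + 0) + 98) = -3292*(2175 + 98) = -3292*2273 = -7482716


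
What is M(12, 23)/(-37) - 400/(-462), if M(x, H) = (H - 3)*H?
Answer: -98860/8547 ≈ -11.567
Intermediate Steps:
M(x, H) = H*(-3 + H) (M(x, H) = (-3 + H)*H = H*(-3 + H))
M(12, 23)/(-37) - 400/(-462) = (23*(-3 + 23))/(-37) - 400/(-462) = (23*20)*(-1/37) - 400*(-1/462) = 460*(-1/37) + 200/231 = -460/37 + 200/231 = -98860/8547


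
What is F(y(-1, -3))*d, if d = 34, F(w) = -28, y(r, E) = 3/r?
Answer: -952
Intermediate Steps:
F(y(-1, -3))*d = -28*34 = -952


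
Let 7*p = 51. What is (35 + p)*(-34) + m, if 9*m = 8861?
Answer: -28549/63 ≈ -453.16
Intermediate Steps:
m = 8861/9 (m = (⅑)*8861 = 8861/9 ≈ 984.56)
p = 51/7 (p = (⅐)*51 = 51/7 ≈ 7.2857)
(35 + p)*(-34) + m = (35 + 51/7)*(-34) + 8861/9 = (296/7)*(-34) + 8861/9 = -10064/7 + 8861/9 = -28549/63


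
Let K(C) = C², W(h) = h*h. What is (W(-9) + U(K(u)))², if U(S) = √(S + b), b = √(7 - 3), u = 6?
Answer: (81 + √38)² ≈ 7597.6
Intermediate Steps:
W(h) = h²
b = 2 (b = √4 = 2)
U(S) = √(2 + S) (U(S) = √(S + 2) = √(2 + S))
(W(-9) + U(K(u)))² = ((-9)² + √(2 + 6²))² = (81 + √(2 + 36))² = (81 + √38)²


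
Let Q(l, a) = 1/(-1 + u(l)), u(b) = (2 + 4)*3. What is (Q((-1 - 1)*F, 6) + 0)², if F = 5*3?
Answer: 1/289 ≈ 0.0034602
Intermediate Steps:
u(b) = 18 (u(b) = 6*3 = 18)
F = 15
Q(l, a) = 1/17 (Q(l, a) = 1/(-1 + 18) = 1/17)
(Q((-1 - 1)*F, 6) + 0)² = (1/17 + 0)² = (1/17)² = 1/289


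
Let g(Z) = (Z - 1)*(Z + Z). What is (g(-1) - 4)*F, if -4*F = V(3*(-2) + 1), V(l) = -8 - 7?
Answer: 0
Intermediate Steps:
V(l) = -15
F = 15/4 (F = -1/4*(-15) = 15/4 ≈ 3.7500)
g(Z) = 2*Z*(-1 + Z) (g(Z) = (-1 + Z)*(2*Z) = 2*Z*(-1 + Z))
(g(-1) - 4)*F = (2*(-1)*(-1 - 1) - 4)*(15/4) = (2*(-1)*(-2) - 4)*(15/4) = (4 - 4)*(15/4) = 0*(15/4) = 0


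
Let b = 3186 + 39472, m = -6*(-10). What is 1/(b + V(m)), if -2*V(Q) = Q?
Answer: 1/42628 ≈ 2.3459e-5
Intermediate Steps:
m = 60
V(Q) = -Q/2
b = 42658
1/(b + V(m)) = 1/(42658 - 1/2*60) = 1/(42658 - 30) = 1/42628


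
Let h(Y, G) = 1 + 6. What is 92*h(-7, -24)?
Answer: 644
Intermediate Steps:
h(Y, G) = 7
92*h(-7, -24) = 92*7 = 644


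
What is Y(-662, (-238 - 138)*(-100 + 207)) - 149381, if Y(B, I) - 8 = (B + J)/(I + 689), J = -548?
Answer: -5906655329/39543 ≈ -1.4937e+5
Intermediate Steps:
Y(B, I) = 8 + (-548 + B)/(689 + I) (Y(B, I) = 8 + (B - 548)/(I + 689) = 8 + (-548 + B)/(689 + I))
Y(-662, (-238 - 138)*(-100 + 207)) - 149381 = (4964 - 662 + 8*((-238 - 138)*(-100 + 207)))/(689 + (-238 - 138)*(-100 + 207)) - 149381 = (4964 - 662 + 8*(-376*107))/(689 - 376*107) - 149381 = (4964 - 662 + 8*(-40232))/(689 - 40232) - 149381 = (4964 - 662 - 321856)/(-39543) - 149381 = -1/39543*(-317554) - 149381 = 317554/39543 - 149381 = -5906655329/39543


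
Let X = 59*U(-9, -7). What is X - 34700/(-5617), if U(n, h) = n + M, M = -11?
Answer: -6593360/5617 ≈ -1173.8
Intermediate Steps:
U(n, h) = -11 + n (U(n, h) = n - 11 = -11 + n)
X = -1180 (X = 59*(-11 - 9) = 59*(-20) = -1180)
X - 34700/(-5617) = -1180 - 34700/(-5617) = -1180 - 34700*(-1)/5617 = -1180 - 1*(-34700/5617) = -1180 + 34700/5617 = -6593360/5617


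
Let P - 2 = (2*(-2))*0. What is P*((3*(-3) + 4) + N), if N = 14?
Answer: 18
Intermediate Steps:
P = 2 (P = 2 + (2*(-2))*0 = 2 - 4*0 = 2 + 0 = 2)
P*((3*(-3) + 4) + N) = 2*((3*(-3) + 4) + 14) = 2*((-9 + 4) + 14) = 2*(-5 + 14) = 2*9 = 18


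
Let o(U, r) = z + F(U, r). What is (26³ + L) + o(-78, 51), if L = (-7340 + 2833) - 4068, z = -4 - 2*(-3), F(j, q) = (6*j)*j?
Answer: 45507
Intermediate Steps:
F(j, q) = 6*j²
z = 2 (z = -4 + 6 = 2)
o(U, r) = 2 + 6*U²
L = -8575 (L = -4507 - 4068 = -8575)
(26³ + L) + o(-78, 51) = (26³ - 8575) + (2 + 6*(-78)²) = (17576 - 8575) + (2 + 6*6084) = 9001 + (2 + 36504) = 9001 + 36506 = 45507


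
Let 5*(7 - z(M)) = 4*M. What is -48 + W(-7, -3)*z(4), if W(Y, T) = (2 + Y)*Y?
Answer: 85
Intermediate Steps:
z(M) = 7 - 4*M/5
W(Y, T) = Y*(2 + Y)
-48 + W(-7, -3)*z(4) = -48 + (-7*(2 - 7))*(7 - ⅘*4) = -48 + (-7*(-5))*(7 - 16/5) = -48 + 35*(19/5) = -48 + 133 = 85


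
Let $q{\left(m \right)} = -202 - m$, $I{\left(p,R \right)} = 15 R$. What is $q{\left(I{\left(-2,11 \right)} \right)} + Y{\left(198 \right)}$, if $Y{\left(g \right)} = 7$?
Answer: $-360$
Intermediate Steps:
$q{\left(I{\left(-2,11 \right)} \right)} + Y{\left(198 \right)} = \left(-202 - 15 \cdot 11\right) + 7 = \left(-202 - 165\right) + 7 = -367 + 7 = -360$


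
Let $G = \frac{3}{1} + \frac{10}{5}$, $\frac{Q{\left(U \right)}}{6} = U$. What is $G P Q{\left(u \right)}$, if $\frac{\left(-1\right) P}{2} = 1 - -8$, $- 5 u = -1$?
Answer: $-108$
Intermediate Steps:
$u = \frac{1}{5}$ ($u = \left(- \frac{1}{5}\right) \left(-1\right) = \frac{1}{5} \approx 0.2$)
$Q{\left(U \right)} = 6 U$
$G = 5$ ($G = 3 \cdot 1 + 10 \cdot \frac{1}{5} = 3 + 2 = 5$)
$P = -18$ ($P = - 2 \left(1 - -8\right) = - 2 \left(1 + 8\right) = \left(-2\right) 9 = -18$)
$G P Q{\left(u \right)} = 5 \left(-18\right) 6 \cdot \frac{1}{5} = \left(-90\right) \frac{6}{5} = -108$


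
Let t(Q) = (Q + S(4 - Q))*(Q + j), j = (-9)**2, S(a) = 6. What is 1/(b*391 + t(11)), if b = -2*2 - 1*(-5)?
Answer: 1/1955 ≈ 0.00051151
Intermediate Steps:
j = 81
t(Q) = (6 + Q)*(81 + Q) (t(Q) = (Q + 6)*(Q + 81) = (6 + Q)*(81 + Q))
b = 1 (b = -4 + 5 = 1)
1/(b*391 + t(11)) = 1/(1*391 + (486 + 11**2 + 87*11)) = 1/(391 + (486 + 121 + 957)) = 1/(391 + 1564) = 1/1955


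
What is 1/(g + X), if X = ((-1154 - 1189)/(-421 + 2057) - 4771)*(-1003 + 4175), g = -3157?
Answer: -409/6192796520 ≈ -6.6044e-8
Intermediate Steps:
X = -6191505307/409 (X = (-2343/1636 - 4771)*3172 = -7807699/1636*3172 = -6191505307/409 ≈ -1.5138e+7)
1/(g + X) = 1/(-3157 - 6191505307/409) = 1/(-6192796520/409) = -409/6192796520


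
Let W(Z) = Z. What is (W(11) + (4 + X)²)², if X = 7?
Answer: 17424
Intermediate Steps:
(W(11) + (4 + X)²)² = (11 + (4 + 7)²)² = (11 + 11²)² = (11 + 121)² = 132² = 17424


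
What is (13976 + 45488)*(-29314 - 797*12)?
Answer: -2311841392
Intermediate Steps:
(13976 + 45488)*(-29314 - 797*12) = 59464*(-29314 - 9564) = 59464*(-38878) = -2311841392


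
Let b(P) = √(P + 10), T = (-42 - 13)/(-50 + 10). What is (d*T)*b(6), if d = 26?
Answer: 143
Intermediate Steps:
T = 11/8 (T = -55/(-40) = -55*(-1/40) = 11/8 ≈ 1.3750)
b(P) = √(10 + P)
(d*T)*b(6) = (26*(11/8))*√(10 + 6) = 143*√16/4 = (143/4)*4 = 143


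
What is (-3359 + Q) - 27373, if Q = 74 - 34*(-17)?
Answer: -30080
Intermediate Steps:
Q = 652 (Q = 74 + 578 = 652)
(-3359 + Q) - 27373 = (-3359 + 652) - 27373 = -2707 - 27373 = -30080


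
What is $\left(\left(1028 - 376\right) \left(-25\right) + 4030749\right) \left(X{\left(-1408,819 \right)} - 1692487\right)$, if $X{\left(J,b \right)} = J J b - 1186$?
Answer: $6511212845812007$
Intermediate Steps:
$X{\left(J,b \right)} = -1186 + b J^{2}$ ($X{\left(J,b \right)} = J^{2} b - 1186 = b J^{2} - 1186 = -1186 + b J^{2}$)
$\left(\left(1028 - 376\right) \left(-25\right) + 4030749\right) \left(X{\left(-1408,819 \right)} - 1692487\right) = \left(\left(1028 - 376\right) \left(-25\right) + 4030749\right) \left(\left(-1186 + 819 \left(-1408\right)^{2}\right) - 1692487\right) = \left(652 \left(-25\right) + 4030749\right) \left(\left(-1186 + 819 \cdot 1982464\right) - 1692487\right) = \left(-16300 + 4030749\right) \left(\left(-1186 + 1623638016\right) - 1692487\right) = 4014449 \left(1623636830 - 1692487\right) = 4014449 \cdot 1621944343 = 6511212845812007$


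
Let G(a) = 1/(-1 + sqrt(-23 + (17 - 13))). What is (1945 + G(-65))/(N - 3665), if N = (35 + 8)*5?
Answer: -389/690 + I/(3450*(I + sqrt(19))) ≈ -0.56375 + 6.3172e-5*I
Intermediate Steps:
N = 215 (N = 43*5 = 215)
G(a) = 1/(-1 + I*sqrt(19)) (G(a) = 1/(-1 + sqrt(-23 + 4)) = 1/(-1 + sqrt(-19)) = 1/(-1 + I*sqrt(19)))
(1945 + G(-65))/(N - 3665) = (1945 - I/(I + sqrt(19)))/(215 - 3665) = (1945 - I/(I + sqrt(19)))/(-3450) = (1945 - I/(I + sqrt(19)))*(-1/3450) = -389/690 + I/(3450*(I + sqrt(19)))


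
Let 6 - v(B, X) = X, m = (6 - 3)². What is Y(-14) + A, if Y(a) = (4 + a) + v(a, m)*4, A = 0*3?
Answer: -22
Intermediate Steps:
A = 0
m = 9 (m = 3² = 9)
v(B, X) = 6 - X
Y(a) = -8 + a (Y(a) = (4 + a) + (6 - 1*9)*4 = (4 + a) + (6 - 9)*4 = (4 + a) - 3*4 = (4 + a) - 12 = -8 + a)
Y(-14) + A = (-8 - 14) + 0 = -22 + 0 = -22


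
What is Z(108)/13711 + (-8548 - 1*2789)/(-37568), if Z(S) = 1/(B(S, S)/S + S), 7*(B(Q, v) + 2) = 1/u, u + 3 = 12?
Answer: 114204292366821/378443790489536 ≈ 0.30177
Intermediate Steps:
u = 9 (u = -3 + 12 = 9)
B(Q, v) = -125/63 (B(Q, v) = -2 + (1/7)/9 = -2 + (1/7)*(1/9) = -2 + 1/63 = -125/63)
Z(S) = 1/(S - 125/(63*S)) (Z(S) = 1/(-125/(63*S) + S) = 1/(S - 125/(63*S)))
Z(108)/13711 + (-8548 - 1*2789)/(-37568) = (63*108/(-125 + 63*108**2))/13711 + (-8548 - 1*2789)/(-37568) = (63*108/(-125 + 63*11664))*(1/13711) + (-8548 - 2789)*(-1/37568) = (63*108/(-125 + 734832))*(1/13711) - 11337*(-1/37568) = (63*108/734707)*(1/13711) + 11337/37568 = (63*108*(1/734707))*(1/13711) + 11337/37568 = (6804/734707)*(1/13711) + 11337/37568 = 6804/10073567677 + 11337/37568 = 114204292366821/378443790489536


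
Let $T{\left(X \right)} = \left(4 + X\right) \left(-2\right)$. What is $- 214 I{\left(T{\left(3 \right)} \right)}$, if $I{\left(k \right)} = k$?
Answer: $2996$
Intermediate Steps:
$T{\left(X \right)} = -8 - 2 X$
$- 214 I{\left(T{\left(3 \right)} \right)} = - 214 \left(-8 - 6\right) = \left(-214\right) \left(-14\right) = 2996$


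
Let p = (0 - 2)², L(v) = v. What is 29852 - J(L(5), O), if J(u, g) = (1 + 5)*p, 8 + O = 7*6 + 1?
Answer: 29828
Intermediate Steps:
p = 4 (p = (-2)² = 4)
O = 35 (O = -8 + (7*6 + 1) = -8 + (42 + 1) = -8 + 43 = 35)
J(u, g) = 24 (J(u, g) = (1 + 5)*4 = 6*4 = 24)
29852 - J(L(5), O) = 29852 - 1*24 = 29852 - 24 = 29828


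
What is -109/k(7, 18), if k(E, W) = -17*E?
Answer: 109/119 ≈ 0.91597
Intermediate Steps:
-109/k(7, 18) = -109/(-17*7) = -109/(-119) = -1/119*(-109) = 109/119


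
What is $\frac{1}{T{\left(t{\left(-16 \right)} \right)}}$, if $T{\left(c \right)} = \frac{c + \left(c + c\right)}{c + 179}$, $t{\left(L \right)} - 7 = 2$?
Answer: $\frac{188}{27} \approx 6.963$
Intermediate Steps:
$t{\left(L \right)} = 9$ ($t{\left(L \right)} = 7 + 2 = 9$)
$T{\left(c \right)} = \frac{3 c}{179 + c}$ ($T{\left(c \right)} = \frac{c + 2 c}{179 + c} = \frac{3 c}{179 + c}$)
$\frac{1}{T{\left(t{\left(-16 \right)} \right)}} = \frac{1}{3 \cdot 9 \frac{1}{179 + 9}} = \frac{1}{3 \cdot 9 \cdot \frac{1}{188}} = \frac{1}{\frac{27}{188}} = \frac{188}{27}$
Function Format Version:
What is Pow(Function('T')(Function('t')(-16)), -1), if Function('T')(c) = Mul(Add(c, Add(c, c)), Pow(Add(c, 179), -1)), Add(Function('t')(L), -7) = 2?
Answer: Rational(188, 27) ≈ 6.9630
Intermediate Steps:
Function('t')(L) = 9 (Function('t')(L) = Add(7, 2) = 9)
Function('T')(c) = Mul(3, c, Pow(Add(179, c), -1)) (Function('T')(c) = Mul(Add(c, Mul(2, c)), Pow(Add(179, c), -1)) = Mul(Mul(3, c), Pow(Add(179, c), -1)) = Mul(3, c, Pow(Add(179, c), -1)))
Pow(Function('T')(Function('t')(-16)), -1) = Pow(Mul(3, 9, Pow(Add(179, 9), -1)), -1) = Pow(Mul(3, 9, Pow(188, -1)), -1) = Pow(Mul(3, 9, Rational(1, 188)), -1) = Pow(Rational(27, 188), -1) = Rational(188, 27)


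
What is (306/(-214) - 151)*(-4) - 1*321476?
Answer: -34332692/107 ≈ -3.2087e+5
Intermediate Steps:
(306/(-214) - 151)*(-4) - 1*321476 = (306*(-1/214) - 151)*(-4) - 321476 = (-153/107 - 151)*(-4) - 321476 = -16310/107*(-4) - 321476 = 65240/107 - 321476 = -34332692/107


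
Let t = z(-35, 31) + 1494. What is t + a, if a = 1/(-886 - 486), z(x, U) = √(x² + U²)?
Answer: 2049767/1372 + √2186 ≈ 1540.8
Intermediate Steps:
z(x, U) = √(U² + x²)
a = -1/1372 (a = 1/(-1372) = -1/1372 ≈ -0.00072886)
t = 1494 + √2186 (t = √(31² + (-35)²) + 1494 = √(961 + 1225) + 1494 = √2186 + 1494 = 1494 + √2186 ≈ 1540.8)
t + a = (1494 + √2186) - 1/1372 = 2049767/1372 + √2186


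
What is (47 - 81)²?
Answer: 1156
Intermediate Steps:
(47 - 81)² = (-34)² = 1156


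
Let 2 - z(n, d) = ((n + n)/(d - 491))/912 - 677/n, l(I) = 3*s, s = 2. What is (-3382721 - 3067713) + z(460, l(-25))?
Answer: -16405637974457/2543340 ≈ -6.4504e+6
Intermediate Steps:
l(I) = 6 (l(I) = 3*2 = 6)
z(n, d) = 2 + 677/n - n/(456*(-491 + d)) (z(n, d) = 2 - (((n + n)/(d - 491))/912 - 677/n) = 2 - (((2*n)/(-491 + d))*(1/912) - 677/n) = 2 - ((2*n/(-491 + d))*(1/912) - 677/n) = 2 - (n/(456*(-491 + d)) - 677/n) = 2 - (-677/n + n/(456*(-491 + d))) = 2 + (677/n - n/(456*(-491 + d))) = 2 + 677/n - n/(456*(-491 + d)))
(-3382721 - 3067713) + z(460, l(-25)) = (-3382721 - 3067713) + (1/456)*(-151577592 - 1*460² - 447792*460 + 308712*6 + 912*6*460)/(460*(-491 + 6)) = -6450434 + (1/456)*(1/460)*(-151577592 - 1*211600 - 205984320 + 1852272 + 2517120)/(-485) = -6450434 + (1/456)*(1/460)*(-1/485)*(-151577592 - 211600 - 205984320 + 1852272 + 2517120) = -6450434 + (1/456)*(1/460)*(-1/485)*(-353404120) = -6450434 + 8835103/2543340 = -16405637974457/2543340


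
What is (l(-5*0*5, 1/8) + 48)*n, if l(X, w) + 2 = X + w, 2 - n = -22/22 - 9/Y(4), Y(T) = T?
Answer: 7749/32 ≈ 242.16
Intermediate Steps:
n = 21/4 (n = 2 - (-22/22 - 9/4) = 2 - (-22*1/22 - 9*¼) = 2 - (-1 - 9/4) = 2 - 1*(-13/4) = 2 + 13/4 = 21/4 ≈ 5.2500)
l(X, w) = -2 + X + w (l(X, w) = -2 + (X + w) = -2 + X + w)
(l(-5*0*5, 1/8) + 48)*n = ((-2 - 5*0*5 + 1/8) + 48)*(21/4) = ((-2 + 0*5 + ⅛) + 48)*(21/4) = ((-2 + 0 + ⅛) + 48)*(21/4) = (-15/8 + 48)*(21/4) = (369/8)*(21/4) = 7749/32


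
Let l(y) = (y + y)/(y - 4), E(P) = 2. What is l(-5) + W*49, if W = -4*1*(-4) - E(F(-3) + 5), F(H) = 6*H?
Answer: 6184/9 ≈ 687.11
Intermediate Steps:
l(y) = 2*y/(-4 + y) (l(y) = (2*y)/(-4 + y) = 2*y/(-4 + y))
W = 14 (W = -4*1*(-4) - 1*2 = -4*(-4) - 2 = 16 - 2 = 14)
l(-5) + W*49 = 2*(-5)/(-4 - 5) + 14*49 = 2*(-5)/(-9) + 686 = 2*(-5)*(-1/9) + 686 = 10/9 + 686 = 6184/9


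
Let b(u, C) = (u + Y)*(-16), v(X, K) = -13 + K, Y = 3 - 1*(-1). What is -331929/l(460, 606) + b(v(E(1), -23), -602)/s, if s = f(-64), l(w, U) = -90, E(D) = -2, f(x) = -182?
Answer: 3353611/910 ≈ 3685.3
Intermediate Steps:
Y = 4 (Y = 3 + 1 = 4)
s = -182
b(u, C) = -64 - 16*u (b(u, C) = (u + 4)*(-16) = (4 + u)*(-16) = -64 - 16*u)
-331929/l(460, 606) + b(v(E(1), -23), -602)/s = -331929/(-90) + (-64 - 16*(-13 - 23))/(-182) = -331929*(-1/90) + (-64 - 16*(-36))*(-1/182) = 36881/10 + (-64 + 576)*(-1/182) = 36881/10 + 512*(-1/182) = 36881/10 - 256/91 = 3353611/910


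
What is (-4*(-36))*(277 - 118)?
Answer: 22896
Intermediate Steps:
(-4*(-36))*(277 - 118) = 144*159 = 22896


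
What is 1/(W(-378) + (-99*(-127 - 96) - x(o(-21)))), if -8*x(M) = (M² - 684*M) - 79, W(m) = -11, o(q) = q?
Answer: 4/95627 ≈ 4.1829e-5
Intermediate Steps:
x(M) = 79/8 - M²/8 + 171*M/2 (x(M) = -((M² - 684*M) - 79)/8 = -(-79 + M² - 684*M)/8 = 79/8 - M²/8 + 171*M/2)
1/(W(-378) + (-99*(-127 - 96) - x(o(-21)))) = 1/(-11 + (-99*(-127 - 96) - (79/8 - ⅛*(-21)² + (171/2)*(-21)))) = 1/(-11 + (-99*(-223) - (79/8 - ⅛*441 - 3591/2))) = 1/(-11 + (22077 - (79/8 - 441/8 - 3591/2))) = 1/(-11 + (22077 - 1*(-7363/4))) = 1/(-11 + (22077 + 7363/4)) = 1/(-11 + 95671/4) = 1/(95627/4) = 4/95627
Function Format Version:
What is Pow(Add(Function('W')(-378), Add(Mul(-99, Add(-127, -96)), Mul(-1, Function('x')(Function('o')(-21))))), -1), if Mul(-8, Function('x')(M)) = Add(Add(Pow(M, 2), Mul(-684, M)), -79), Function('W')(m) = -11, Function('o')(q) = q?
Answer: Rational(4, 95627) ≈ 4.1829e-5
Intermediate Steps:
Function('x')(M) = Add(Rational(79, 8), Mul(Rational(-1, 8), Pow(M, 2)), Mul(Rational(171, 2), M)) (Function('x')(M) = Mul(Rational(-1, 8), Add(Add(Pow(M, 2), Mul(-684, M)), -79)) = Mul(Rational(-1, 8), Add(-79, Pow(M, 2), Mul(-684, M))) = Add(Rational(79, 8), Mul(Rational(-1, 8), Pow(M, 2)), Mul(Rational(171, 2), M)))
Pow(Add(Function('W')(-378), Add(Mul(-99, Add(-127, -96)), Mul(-1, Function('x')(Function('o')(-21))))), -1) = Pow(Add(-11, Add(Mul(-99, Add(-127, -96)), Mul(-1, Add(Rational(79, 8), Mul(Rational(-1, 8), Pow(-21, 2)), Mul(Rational(171, 2), -21))))), -1) = Pow(Add(-11, Add(Mul(-99, -223), Mul(-1, Add(Rational(79, 8), Mul(Rational(-1, 8), 441), Rational(-3591, 2))))), -1) = Pow(Add(-11, Add(22077, Mul(-1, Add(Rational(79, 8), Rational(-441, 8), Rational(-3591, 2))))), -1) = Pow(Add(-11, Add(22077, Mul(-1, Rational(-7363, 4)))), -1) = Pow(Add(-11, Add(22077, Rational(7363, 4))), -1) = Pow(Add(-11, Rational(95671, 4)), -1) = Pow(Rational(95627, 4), -1) = Rational(4, 95627)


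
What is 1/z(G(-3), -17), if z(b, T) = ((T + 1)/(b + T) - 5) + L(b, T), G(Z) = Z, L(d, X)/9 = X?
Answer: -5/786 ≈ -0.0063613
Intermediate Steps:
L(d, X) = 9*X
z(b, T) = -5 + 9*T + (1 + T)/(T + b) (z(b, T) = ((T + 1)/(b + T) - 5) + 9*T = ((1 + T)/(T + b) - 5) + 9*T = (-5 + (1 + T)/(T + b)) + 9*T = -5 + 9*T + (1 + T)/(T + b))
1/z(G(-3), -17) = 1/((1 - 5*(-3) - 4*(-17) + 9*(-17)² + 9*(-17)*(-3))/(-17 - 3)) = 1/((1 + 15 + 68 + 9*289 + 459)/(-20)) = 1/(-(1 + 15 + 68 + 2601 + 459)/20) = 1/(-1/20*3144) = 1/(-786/5) = -5/786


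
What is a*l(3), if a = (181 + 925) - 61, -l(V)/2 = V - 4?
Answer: 2090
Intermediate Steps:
l(V) = 8 - 2*V (l(V) = -2*(V - 4) = -2*(-4 + V) = 8 - 2*V)
a = 1045 (a = 1106 - 61 = 1045)
a*l(3) = 1045*(8 - 2*3) = 1045*(8 - 6) = 1045*2 = 2090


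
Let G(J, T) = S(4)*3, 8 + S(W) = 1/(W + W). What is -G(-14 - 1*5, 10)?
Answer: 189/8 ≈ 23.625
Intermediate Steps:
S(W) = -8 + 1/(2*W) (S(W) = -8 + 1/(W + W) = -8 + 1/(2*W))
G(J, T) = -189/8 (G(J, T) = (-8 + (½)/4)*3 = (-8 + (½)*(¼))*3 = (-8 + ⅛)*3 = -63/8*3 = -189/8)
-G(-14 - 1*5, 10) = -1*(-189/8) = 189/8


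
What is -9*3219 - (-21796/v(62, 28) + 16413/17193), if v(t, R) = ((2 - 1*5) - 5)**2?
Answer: -2625384133/91696 ≈ -28631.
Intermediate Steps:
v(t, R) = 64 (v(t, R) = ((2 - 5) - 5)**2 = (-3 - 5)**2 = (-8)**2 = 64)
-9*3219 - (-21796/v(62, 28) + 16413/17193) = -9*3219 - (-21796/64 + 16413/17193) = -28971 - (-21796*1/64 + 16413*(1/17193)) = -28971 - (-5449/16 + 5471/5731) = -28971 - 1*(-31140683/91696) = -28971 + 31140683/91696 = -2625384133/91696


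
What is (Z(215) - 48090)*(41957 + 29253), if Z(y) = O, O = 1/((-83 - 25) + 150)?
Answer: -71914231295/21 ≈ -3.4245e+9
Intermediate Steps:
O = 1/42 (O = 1/(-108 + 150) = 1/42 ≈ 0.023810)
Z(y) = 1/42
(Z(215) - 48090)*(41957 + 29253) = (1/42 - 48090)*(41957 + 29253) = -2019779/42*71210 = -71914231295/21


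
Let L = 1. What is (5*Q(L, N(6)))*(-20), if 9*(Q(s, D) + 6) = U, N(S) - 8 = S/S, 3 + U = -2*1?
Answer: 5900/9 ≈ 655.56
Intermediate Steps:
U = -5 (U = -3 - 2*1 = -3 - 2 = -5)
N(S) = 9 (N(S) = 8 + S/S = 8 + 1 = 9)
Q(s, D) = -59/9 (Q(s, D) = -6 + (⅑)*(-5) = -6 - 5/9 = -59/9)
(5*Q(L, N(6)))*(-20) = (5*(-59/9))*(-20) = -295/9*(-20) = 5900/9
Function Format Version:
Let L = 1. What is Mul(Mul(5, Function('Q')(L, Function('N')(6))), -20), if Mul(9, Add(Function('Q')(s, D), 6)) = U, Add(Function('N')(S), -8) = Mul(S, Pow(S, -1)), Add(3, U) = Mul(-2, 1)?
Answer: Rational(5900, 9) ≈ 655.56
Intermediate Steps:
U = -5 (U = Add(-3, Mul(-2, 1)) = Add(-3, -2) = -5)
Function('N')(S) = 9 (Function('N')(S) = Add(8, Mul(S, Pow(S, -1))) = Add(8, 1) = 9)
Function('Q')(s, D) = Rational(-59, 9) (Function('Q')(s, D) = Add(-6, Mul(Rational(1, 9), -5)) = Add(-6, Rational(-5, 9)) = Rational(-59, 9))
Mul(Mul(5, Function('Q')(L, Function('N')(6))), -20) = Mul(Mul(5, Rational(-59, 9)), -20) = Mul(Rational(-295, 9), -20) = Rational(5900, 9)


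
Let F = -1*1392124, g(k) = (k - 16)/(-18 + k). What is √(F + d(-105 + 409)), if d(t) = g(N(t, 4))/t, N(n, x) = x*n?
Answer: I*√721271476212706/22762 ≈ 1179.9*I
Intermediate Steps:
N(n, x) = n*x
g(k) = (-16 + k)/(-18 + k)
F = -1392124
d(t) = (-16 + 4*t)/(t*(-18 + 4*t)) (d(t) = ((-16 + t*4)/(-18 + t*4))/t = ((-16 + 4*t)/(-18 + 4*t))/t = (-16 + 4*t)/(t*(-18 + 4*t)))
√(F + d(-105 + 409)) = √(-1392124 + 2*(-4 + (-105 + 409))/((-105 + 409)*(-9 + 2*(-105 + 409)))) = √(-1392124 + 2*(-4 + 304)/(304*(-9 + 2*304))) = √(-1392124 + 2*(1/304)*300/(-9 + 608)) = √(-1392124 + 2*(1/304)*300/599) = √(-1392124 + 2*(1/304)*(1/599)*300) = √(-1392124 + 75/22762) = √(-31687526413/22762) = I*√721271476212706/22762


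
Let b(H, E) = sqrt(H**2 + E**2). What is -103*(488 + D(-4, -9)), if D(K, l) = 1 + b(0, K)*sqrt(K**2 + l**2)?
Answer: -50367 - 412*sqrt(97) ≈ -54425.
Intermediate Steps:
b(H, E) = sqrt(E**2 + H**2)
D(K, l) = 1 + sqrt(K**2)*sqrt(K**2 + l**2) (D(K, l) = 1 + sqrt(K**2 + 0**2)*sqrt(K**2 + l**2) = 1 + sqrt(K**2 + 0)*sqrt(K**2 + l**2) = 1 + sqrt(K**2)*sqrt(K**2 + l**2))
-103*(488 + D(-4, -9)) = -103*(488 + (1 + sqrt((-4)**2)*sqrt((-4)**2 + (-9)**2))) = -103*(488 + (1 + sqrt(16)*sqrt(16 + 81))) = -103*(488 + (1 + 4*sqrt(97))) = -103*(489 + 4*sqrt(97)) = -50367 - 412*sqrt(97)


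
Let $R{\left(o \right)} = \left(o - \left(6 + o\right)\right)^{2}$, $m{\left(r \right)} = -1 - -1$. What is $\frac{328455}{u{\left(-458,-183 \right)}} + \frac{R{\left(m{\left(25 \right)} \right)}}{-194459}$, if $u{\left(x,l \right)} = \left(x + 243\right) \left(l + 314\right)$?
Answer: $- \frac{12774408957}{1095387547} \approx -11.662$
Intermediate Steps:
$u{\left(x,l \right)} = \left(243 + x\right) \left(314 + l\right)$
$m{\left(r \right)} = 0$ ($m{\left(r \right)} = -1 + 1 = 0$)
$R{\left(o \right)} = 36$ ($R{\left(o \right)} = \left(-6\right)^{2} = 36$)
$\frac{328455}{u{\left(-458,-183 \right)}} + \frac{R{\left(m{\left(25 \right)} \right)}}{-194459} = \frac{328455}{76302 + 243 \left(-183\right) + 314 \left(-458\right) - -83814} + \frac{36}{-194459} = \frac{328455}{76302 - 44469 - 143812 + 83814} + 36 \left(- \frac{1}{194459}\right) = \frac{328455}{-28165} - \frac{36}{194459} = 328455 \left(- \frac{1}{28165}\right) - \frac{36}{194459} = - \frac{65691}{5633} - \frac{36}{194459} = - \frac{12774408957}{1095387547}$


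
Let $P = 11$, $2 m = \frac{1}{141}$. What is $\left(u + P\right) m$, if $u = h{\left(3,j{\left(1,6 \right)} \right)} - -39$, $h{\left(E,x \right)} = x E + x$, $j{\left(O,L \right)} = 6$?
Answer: $\frac{37}{141} \approx 0.26241$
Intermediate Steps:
$h{\left(E,x \right)} = x + E x$ ($h{\left(E,x \right)} = E x + x = x + E x$)
$u = 63$ ($u = 6 \left(1 + 3\right) - -39 = 6 \cdot 4 + 39 = 24 + 39 = 63$)
$m = \frac{1}{282}$ ($m = \frac{1}{2 \cdot 141} = \frac{1}{2} \cdot \frac{1}{141} = \frac{1}{282} \approx 0.0035461$)
$\left(u + P\right) m = \left(63 + 11\right) \frac{1}{282} = 74 \cdot \frac{1}{282} = \frac{37}{141}$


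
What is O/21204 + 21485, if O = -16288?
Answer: 113887913/5301 ≈ 21484.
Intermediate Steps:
O/21204 + 21485 = -16288/21204 + 21485 = -16288*1/21204 + 21485 = -4072/5301 + 21485 = 113887913/5301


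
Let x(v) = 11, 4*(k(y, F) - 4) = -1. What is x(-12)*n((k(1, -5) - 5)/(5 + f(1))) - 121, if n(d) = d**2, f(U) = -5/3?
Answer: -7645/64 ≈ -119.45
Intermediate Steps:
k(y, F) = 15/4 (k(y, F) = 4 + (1/4)*(-1) = 4 - 1/4 = 15/4)
f(U) = -5/3 (f(U) = -5*1/3 = -5/3)
x(-12)*n((k(1, -5) - 5)/(5 + f(1))) - 121 = 11*((15/4 - 5)/(5 - 5/3))**2 - 121 = 11*(-5/(4*10/3))**2 - 121 = 11*(-5/4*3/10)**2 - 121 = 11*(-3/8)**2 - 121 = 11*(9/64) - 121 = 99/64 - 121 = -7645/64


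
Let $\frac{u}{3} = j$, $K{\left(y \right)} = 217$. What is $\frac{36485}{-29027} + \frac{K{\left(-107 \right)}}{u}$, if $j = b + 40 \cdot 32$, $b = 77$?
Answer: $- \frac{142231576}{118168917} \approx -1.2036$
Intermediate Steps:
$j = 1357$ ($j = 77 + 40 \cdot 32 = 77 + 1280 = 1357$)
$u = 4071$ ($u = 3 \cdot 1357 = 4071$)
$\frac{36485}{-29027} + \frac{K{\left(-107 \right)}}{u} = \frac{36485}{-29027} + \frac{217}{4071} = 36485 \left(- \frac{1}{29027}\right) + 217 \cdot \frac{1}{4071} = - \frac{36485}{29027} + \frac{217}{4071} = - \frac{142231576}{118168917}$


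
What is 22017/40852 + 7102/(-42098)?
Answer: 45481483/122841964 ≈ 0.37024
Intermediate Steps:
22017/40852 + 7102/(-42098) = 22017*(1/40852) + 7102*(-1/42098) = 22017/40852 - 3551/21049 = 45481483/122841964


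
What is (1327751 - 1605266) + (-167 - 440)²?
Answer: 90934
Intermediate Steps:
(1327751 - 1605266) + (-167 - 440)² = -277515 + (-607)² = -277515 + 368449 = 90934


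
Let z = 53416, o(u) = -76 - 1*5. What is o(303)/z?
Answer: -81/53416 ≈ -0.0015164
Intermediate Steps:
o(u) = -81 (o(u) = -76 - 5 = -81)
o(303)/z = -81/53416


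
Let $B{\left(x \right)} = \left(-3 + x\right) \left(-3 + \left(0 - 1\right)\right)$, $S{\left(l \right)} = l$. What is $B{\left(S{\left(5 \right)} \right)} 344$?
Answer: $-2752$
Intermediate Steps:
$B{\left(x \right)} = 12 - 4 x$ ($B{\left(x \right)} = \left(-3 + x\right) \left(-3 - 1\right) = \left(-3 + x\right) \left(-4\right) = 12 - 4 x$)
$B{\left(S{\left(5 \right)} \right)} 344 = \left(12 - 20\right) 344 = \left(-8\right) 344 = -2752$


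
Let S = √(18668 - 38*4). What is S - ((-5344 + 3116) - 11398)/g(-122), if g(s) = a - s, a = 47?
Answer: 13626/169 + 2*√4629 ≈ 216.70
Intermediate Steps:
g(s) = 47 - s
S = 2*√4629 (S = √(18668 - 152) = √18516 = 2*√4629 ≈ 136.07)
S - ((-5344 + 3116) - 11398)/g(-122) = 2*√4629 - ((-5344 + 3116) - 11398)/(47 - 1*(-122)) = 2*√4629 - (-2228 - 11398)/(47 + 122) = 2*√4629 - (-13626)/169 = 2*√4629 - 1*(-13626/169) = 2*√4629 + 13626/169 = 13626/169 + 2*√4629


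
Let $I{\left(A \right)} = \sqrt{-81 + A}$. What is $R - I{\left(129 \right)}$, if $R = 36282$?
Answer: $36282 - 4 \sqrt{3} \approx 36275.0$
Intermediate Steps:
$R - I{\left(129 \right)} = 36282 - \sqrt{-81 + 129} = 36282 - \sqrt{48} = 36282 - 4 \sqrt{3}$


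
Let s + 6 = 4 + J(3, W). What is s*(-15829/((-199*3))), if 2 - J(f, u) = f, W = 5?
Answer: -15829/199 ≈ -79.543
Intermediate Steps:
J(f, u) = 2 - f
s = -3 (s = -6 + (4 + (2 - 1*3)) = -6 + (4 + (2 - 3)) = -6 + (4 - 1) = -6 + 3 = -3)
s*(-15829/((-199*3))) = -(-47487)/((-199*3)) = -(-47487)/(-597) = -(-47487)*(-1)/597 = -3*15829/597 = -15829/199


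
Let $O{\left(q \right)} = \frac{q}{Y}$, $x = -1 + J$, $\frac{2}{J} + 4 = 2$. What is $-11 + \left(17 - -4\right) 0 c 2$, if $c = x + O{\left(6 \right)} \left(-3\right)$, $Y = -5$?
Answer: $-11$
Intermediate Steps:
$J = -1$ ($J = \frac{2}{-4 + 2} = \frac{2}{-2} = 2 \left(- \frac{1}{2}\right) = -1$)
$x = -2$ ($x = -1 - 1 = -2$)
$O{\left(q \right)} = - \frac{q}{5}$ ($O{\left(q \right)} = \frac{q}{-5} = q \left(- \frac{1}{5}\right) = - \frac{q}{5}$)
$c = \frac{8}{5}$ ($c = -2 + \left(- \frac{1}{5}\right) 6 \left(-3\right) = -2 - - \frac{18}{5} = -2 + \frac{18}{5} = \frac{8}{5} \approx 1.6$)
$-11 + \left(17 - -4\right) 0 c 2 = -11 + \left(17 - -4\right) 0 \cdot \frac{8}{5} \cdot 2 = -11 + \left(17 + 4\right) 0 \cdot 2 = -11 + 21 \cdot 0 = -11 + 0 = -11$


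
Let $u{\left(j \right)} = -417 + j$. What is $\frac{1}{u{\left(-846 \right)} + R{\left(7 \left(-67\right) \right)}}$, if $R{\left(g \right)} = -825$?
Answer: $- \frac{1}{2088} \approx -0.00047893$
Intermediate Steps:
$\frac{1}{u{\left(-846 \right)} + R{\left(7 \left(-67\right) \right)}} = \frac{1}{\left(-417 - 846\right) - 825} = \frac{1}{-1263 - 825} = \frac{1}{-2088} = - \frac{1}{2088}$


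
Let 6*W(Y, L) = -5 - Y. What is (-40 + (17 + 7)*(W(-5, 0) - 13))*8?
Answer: -2816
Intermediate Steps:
W(Y, L) = -⅚ - Y/6 (W(Y, L) = (-5 - Y)/6 = -⅚ - Y/6)
(-40 + (17 + 7)*(W(-5, 0) - 13))*8 = (-40 + (17 + 7)*((-⅚ - ⅙*(-5)) - 13))*8 = (-40 + 24*((-⅚ + ⅚) - 13))*8 = (-40 + 24*(0 - 13))*8 = (-40 + 24*(-13))*8 = (-40 - 312)*8 = -352*8 = -2816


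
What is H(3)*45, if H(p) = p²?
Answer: 405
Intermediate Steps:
H(3)*45 = 3²*45 = 9*45 = 405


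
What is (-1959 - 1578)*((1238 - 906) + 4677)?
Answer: -17716833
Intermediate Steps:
(-1959 - 1578)*((1238 - 906) + 4677) = -3537*(332 + 4677) = -3537*5009 = -17716833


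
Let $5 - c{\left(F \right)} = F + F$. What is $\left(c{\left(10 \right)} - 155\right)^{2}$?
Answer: $28900$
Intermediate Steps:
$c{\left(F \right)} = 5 - 2 F$ ($c{\left(F \right)} = 5 - \left(F + F\right) = 5 - 2 F$)
$\left(c{\left(10 \right)} - 155\right)^{2} = \left(\left(5 - 20\right) - 155\right)^{2} = \left(-15 - 155\right)^{2} = \left(-170\right)^{2} = 28900$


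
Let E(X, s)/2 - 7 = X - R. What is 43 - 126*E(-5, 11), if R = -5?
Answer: -1721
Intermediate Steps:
E(X, s) = 24 + 2*X (E(X, s) = 14 + 2*(X - 1*(-5)) = 14 + 2*(X + 5) = 14 + 2*(5 + X) = 14 + (10 + 2*X) = 24 + 2*X)
43 - 126*E(-5, 11) = 43 - 126*(24 + 2*(-5)) = 43 - 126*(24 - 10) = 43 - 126*14 = 43 - 1764 = -1721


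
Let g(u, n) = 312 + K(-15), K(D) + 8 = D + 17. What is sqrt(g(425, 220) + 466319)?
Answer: 5*sqrt(18665) ≈ 683.10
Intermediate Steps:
K(D) = 9 + D (K(D) = -8 + (D + 17) = -8 + (17 + D) = 9 + D)
g(u, n) = 306 (g(u, n) = 312 + (9 - 15) = 312 - 6 = 306)
sqrt(g(425, 220) + 466319) = sqrt(306 + 466319) = sqrt(466625) = 5*sqrt(18665)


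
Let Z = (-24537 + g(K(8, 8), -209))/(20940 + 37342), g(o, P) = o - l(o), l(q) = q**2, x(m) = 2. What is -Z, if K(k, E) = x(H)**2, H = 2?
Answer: 3507/8326 ≈ 0.42121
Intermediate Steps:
K(k, E) = 4 (K(k, E) = 2**2 = 4)
g(o, P) = o - o**2
Z = -3507/8326 (Z = (-24537 + 4*(1 - 1*4))/(20940 + 37342) = (-24537 + 4*(1 - 4))/58282 = (-24537 + 4*(-3))*(1/58282) = (-24537 - 12)*(1/58282) = -24549*1/58282 = -3507/8326 ≈ -0.42121)
-Z = -1*(-3507/8326) = 3507/8326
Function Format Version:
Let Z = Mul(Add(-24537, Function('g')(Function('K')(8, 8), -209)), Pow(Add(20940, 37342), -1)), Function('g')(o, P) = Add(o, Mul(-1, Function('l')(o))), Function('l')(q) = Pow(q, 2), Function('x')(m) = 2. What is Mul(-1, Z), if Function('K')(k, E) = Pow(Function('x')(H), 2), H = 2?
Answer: Rational(3507, 8326) ≈ 0.42121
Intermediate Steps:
Function('K')(k, E) = 4 (Function('K')(k, E) = Pow(2, 2) = 4)
Function('g')(o, P) = Add(o, Mul(-1, Pow(o, 2)))
Z = Rational(-3507, 8326) (Z = Mul(Add(-24537, Mul(4, Add(1, Mul(-1, 4)))), Pow(Add(20940, 37342), -1)) = Mul(Add(-24537, Mul(4, Add(1, -4))), Pow(58282, -1)) = Mul(Add(-24537, Mul(4, -3)), Rational(1, 58282)) = Mul(Add(-24537, -12), Rational(1, 58282)) = Mul(-24549, Rational(1, 58282)) = Rational(-3507, 8326) ≈ -0.42121)
Mul(-1, Z) = Mul(-1, Rational(-3507, 8326)) = Rational(3507, 8326)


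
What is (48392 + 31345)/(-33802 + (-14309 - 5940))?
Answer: -26579/18017 ≈ -1.4752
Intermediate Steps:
(48392 + 31345)/(-33802 + (-14309 - 5940)) = 79737/(-33802 - 20249) = 79737/(-54051) = 79737*(-1/54051) = -26579/18017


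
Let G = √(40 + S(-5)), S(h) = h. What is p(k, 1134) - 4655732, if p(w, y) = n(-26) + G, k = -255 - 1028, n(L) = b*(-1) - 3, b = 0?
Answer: -4655735 + √35 ≈ -4.6557e+6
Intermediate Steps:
n(L) = -3 (n(L) = 0*(-1) - 3 = 0 - 3 = -3)
k = -1283
G = √35 (G = √(40 - 5) = √35 ≈ 5.9161)
p(w, y) = -3 + √35
p(k, 1134) - 4655732 = (-3 + √35) - 4655732 = -4655735 + √35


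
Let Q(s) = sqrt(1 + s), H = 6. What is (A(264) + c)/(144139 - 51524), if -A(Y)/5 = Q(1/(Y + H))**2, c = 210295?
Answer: 11355659/5001210 ≈ 2.2706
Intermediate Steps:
A(Y) = -5 - 5/(6 + Y) (A(Y) = -(5 + 5/(Y + 6)) = -(5 + 5/(6 + Y)) = -5*(1 + 1/(6 + Y)) = -5 - 5/(6 + Y))
(A(264) + c)/(144139 - 51524) = (5*(-7 - 1*264)/(6 + 264) + 210295)/(144139 - 51524) = (5*(-7 - 264)/270 + 210295)/92615 = (5*(1/270)*(-271) + 210295)*(1/92615) = (-271/54 + 210295)*(1/92615) = (11355659/54)*(1/92615) = 11355659/5001210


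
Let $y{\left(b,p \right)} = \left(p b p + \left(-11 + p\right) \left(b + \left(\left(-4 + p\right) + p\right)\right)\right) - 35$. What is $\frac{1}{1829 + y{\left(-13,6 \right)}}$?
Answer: $\frac{1}{1351} \approx 0.00074019$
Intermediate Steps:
$y{\left(b,p \right)} = -35 + b p^{2} + \left(-11 + p\right) \left(-4 + b + 2 p\right)$ ($y{\left(b,p \right)} = \left(b p p + \left(-11 + p\right) \left(b + \left(-4 + 2 p\right)\right)\right) - 35 = \left(b p^{2} + \left(-11 + p\right) \left(-4 + b + 2 p\right)\right) - 35 = -35 + b p^{2} + \left(-11 + p\right) \left(-4 + b + 2 p\right)$)
$\frac{1}{1829 + y{\left(-13,6 \right)}} = \frac{1}{1829 - \left(82 + 396\right)} = \frac{1}{1829 + \left(9 - 156 + 143 + 2 \cdot 36 - 78 - 468\right)} = \frac{1}{1829 + \left(9 - 156 + 143 + 72 - 78 - 468\right)} = \frac{1}{1829 - 478} = \frac{1}{1351}$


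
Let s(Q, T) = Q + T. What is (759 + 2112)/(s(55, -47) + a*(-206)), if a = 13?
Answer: -957/890 ≈ -1.0753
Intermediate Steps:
(759 + 2112)/(s(55, -47) + a*(-206)) = (759 + 2112)/((55 - 47) + 13*(-206)) = 2871/(8 - 2678) = 2871/(-2670) = 2871*(-1/2670) = -957/890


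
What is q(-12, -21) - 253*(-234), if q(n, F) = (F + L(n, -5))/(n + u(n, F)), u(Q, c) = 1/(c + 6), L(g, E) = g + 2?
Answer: 10716027/181 ≈ 59205.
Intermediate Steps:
L(g, E) = 2 + g
u(Q, c) = 1/(6 + c)
q(n, F) = (2 + F + n)/(n + 1/(6 + F)) (q(n, F) = (F + (2 + n))/(n + 1/(6 + F)) = (2 + F + n)/(n + 1/(6 + F)))
q(-12, -21) - 253*(-234) = (6 - 21)*(2 - 21 - 12)/(1 - 12*(6 - 21)) - 253*(-234) = -15*(-31)/(1 - 12*(-15)) + 59202 = -15*(-31)/(1 + 180) + 59202 = -15*(-31)/181 + 59202 = (1/181)*(-15)*(-31) + 59202 = 465/181 + 59202 = 10716027/181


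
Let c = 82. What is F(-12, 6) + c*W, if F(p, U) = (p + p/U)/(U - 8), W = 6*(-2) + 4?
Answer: -649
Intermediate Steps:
W = -8 (W = -12 + 4 = -8)
F(p, U) = (p + p/U)/(-8 + U)
F(-12, 6) + c*W = -12*(1 + 6)/(6*(-8 + 6)) + 82*(-8) = -12*1/6*7/(-2) - 656 = -12*1/6*(-1/2)*7 - 656 = 7 - 656 = -649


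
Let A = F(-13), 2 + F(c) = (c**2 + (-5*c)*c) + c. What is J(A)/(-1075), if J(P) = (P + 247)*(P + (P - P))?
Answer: -306804/1075 ≈ -285.40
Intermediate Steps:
F(c) = -2 + c - 4*c**2 (F(c) = -2 + ((c**2 + (-5*c)*c) + c) = -2 + ((c**2 - 5*c**2) + c) = -2 + (-4*c**2 + c) = -2 + (c - 4*c**2) = -2 + c - 4*c**2)
A = -691 (A = -2 - 13 - 4*(-13)**2 = -2 - 13 - 4*169 = -2 - 13 - 676 = -691)
J(P) = P*(247 + P) (J(P) = (247 + P)*(P + 0) = (247 + P)*P = P*(247 + P))
J(A)/(-1075) = -691*(247 - 691)/(-1075) = -691*(-444)*(-1/1075) = 306804*(-1/1075) = -306804/1075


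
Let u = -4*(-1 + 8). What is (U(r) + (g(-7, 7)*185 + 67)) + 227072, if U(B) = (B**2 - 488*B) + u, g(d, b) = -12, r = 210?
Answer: 166511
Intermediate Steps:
u = -28 (u = -4*7 = -28)
U(B) = -28 + B**2 - 488*B (U(B) = (B**2 - 488*B) - 28 = -28 + B**2 - 488*B)
(U(r) + (g(-7, 7)*185 + 67)) + 227072 = ((-28 + 210**2 - 488*210) + (-12*185 + 67)) + 227072 = ((-28 + 44100 - 102480) + (-2220 + 67)) + 227072 = (-58408 - 2153) + 227072 = -60561 + 227072 = 166511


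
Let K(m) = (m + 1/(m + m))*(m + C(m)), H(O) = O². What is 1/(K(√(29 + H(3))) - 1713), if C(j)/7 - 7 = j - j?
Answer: -254524/411964909 - 7546*√38/411964909 ≈ -0.00073074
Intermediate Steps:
C(j) = 49 (C(j) = 49 + 7*(j - j) = 49 + 7*0 = 49 + 0 = 49)
K(m) = (49 + m)*(m + 1/(2*m)) (K(m) = (m + 1/(m + m))*(m + 49) = (m + 1/(2*m))*(49 + m) = (49 + m)*(m + 1/(2*m)))
1/(K(√(29 + H(3))) - 1713) = 1/((½ + (√(29 + 3²))² + 49*√(29 + 3²) + 49/(2*(√(29 + 3²)))) - 1713) = 1/((½ + (√(29 + 9))² + 49*√(29 + 9) + 49/(2*(√(29 + 9)))) - 1713) = 1/((½ + (√38)² + 49*√38 + 49/(2*(√38))) - 1713) = 1/((½ + 38 + 49*√38 + 49*(√38/38)/2) - 1713) = 1/((½ + 38 + 49*√38 + 49*√38/76) - 1713) = 1/((77/2 + 3773*√38/76) - 1713) = 1/(-3349/2 + 3773*√38/76)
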